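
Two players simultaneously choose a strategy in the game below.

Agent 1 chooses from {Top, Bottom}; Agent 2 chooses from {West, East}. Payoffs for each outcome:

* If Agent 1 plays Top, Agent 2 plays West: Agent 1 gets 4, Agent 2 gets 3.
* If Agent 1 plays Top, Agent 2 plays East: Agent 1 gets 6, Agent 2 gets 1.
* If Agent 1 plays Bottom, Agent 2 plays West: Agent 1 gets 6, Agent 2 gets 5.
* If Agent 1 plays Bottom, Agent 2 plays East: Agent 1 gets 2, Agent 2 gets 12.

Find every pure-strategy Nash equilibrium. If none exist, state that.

Agent 1 against West: payoffs 4, 6 → best response Bottom.
Agent 1 against East: payoffs 6, 2 → best response Top.
Agent 2 against Top: payoffs 3, 1 → best response West.
Agent 2 against Bottom: payoffs 5, 12 → best response East.
No profile is a mutual best response for all players.

This game has no pure Nash equilibrium.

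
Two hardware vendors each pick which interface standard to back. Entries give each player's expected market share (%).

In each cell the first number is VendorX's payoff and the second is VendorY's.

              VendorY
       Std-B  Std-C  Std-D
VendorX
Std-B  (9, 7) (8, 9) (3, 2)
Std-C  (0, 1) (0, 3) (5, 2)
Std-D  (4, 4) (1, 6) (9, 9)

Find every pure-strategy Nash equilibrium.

For each player, find the best response to each opponent profile; mutual best responses are the pure NE.
VendorX against Std-B: payoffs 9, 0, 4 → best response Std-B.
VendorX against Std-C: payoffs 8, 0, 1 → best response Std-B.
VendorX against Std-D: payoffs 3, 5, 9 → best response Std-D.
VendorY against Std-B: payoffs 7, 9, 2 → best response Std-C.
VendorY against Std-C: payoffs 1, 3, 2 → best response Std-C.
VendorY against Std-D: payoffs 4, 6, 9 → best response Std-D.
Mutual best responses: (Std-B, Std-C); (Std-D, Std-D).

The pure Nash equilibria are (Std-B, Std-C) and (Std-D, Std-D).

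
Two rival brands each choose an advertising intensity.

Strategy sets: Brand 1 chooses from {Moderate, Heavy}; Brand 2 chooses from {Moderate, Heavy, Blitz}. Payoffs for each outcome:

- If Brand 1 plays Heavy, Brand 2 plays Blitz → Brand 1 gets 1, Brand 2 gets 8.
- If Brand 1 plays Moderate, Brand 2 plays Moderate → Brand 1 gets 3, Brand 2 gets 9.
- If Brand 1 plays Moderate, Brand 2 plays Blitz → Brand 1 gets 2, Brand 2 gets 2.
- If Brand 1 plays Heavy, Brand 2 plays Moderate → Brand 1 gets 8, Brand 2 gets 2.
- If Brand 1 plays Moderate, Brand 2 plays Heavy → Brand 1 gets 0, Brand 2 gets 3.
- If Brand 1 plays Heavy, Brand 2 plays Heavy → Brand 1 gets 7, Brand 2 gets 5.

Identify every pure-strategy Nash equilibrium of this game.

This game has no pure Nash equilibrium.

(Moderate, Moderate): Brand 1 can switch to Heavy (3 → 8). Not NE.
(Moderate, Heavy): Brand 1 can switch to Heavy (0 → 7). Not NE.
(Moderate, Blitz): Brand 2 can switch to Moderate (2 → 9). Not NE.
(Heavy, Moderate): Brand 2 can switch to Heavy (2 → 5). Not NE.
(Heavy, Heavy): Brand 2 can switch to Blitz (5 → 8). Not NE.
(Heavy, Blitz): Brand 1 can switch to Moderate (1 → 2). Not NE.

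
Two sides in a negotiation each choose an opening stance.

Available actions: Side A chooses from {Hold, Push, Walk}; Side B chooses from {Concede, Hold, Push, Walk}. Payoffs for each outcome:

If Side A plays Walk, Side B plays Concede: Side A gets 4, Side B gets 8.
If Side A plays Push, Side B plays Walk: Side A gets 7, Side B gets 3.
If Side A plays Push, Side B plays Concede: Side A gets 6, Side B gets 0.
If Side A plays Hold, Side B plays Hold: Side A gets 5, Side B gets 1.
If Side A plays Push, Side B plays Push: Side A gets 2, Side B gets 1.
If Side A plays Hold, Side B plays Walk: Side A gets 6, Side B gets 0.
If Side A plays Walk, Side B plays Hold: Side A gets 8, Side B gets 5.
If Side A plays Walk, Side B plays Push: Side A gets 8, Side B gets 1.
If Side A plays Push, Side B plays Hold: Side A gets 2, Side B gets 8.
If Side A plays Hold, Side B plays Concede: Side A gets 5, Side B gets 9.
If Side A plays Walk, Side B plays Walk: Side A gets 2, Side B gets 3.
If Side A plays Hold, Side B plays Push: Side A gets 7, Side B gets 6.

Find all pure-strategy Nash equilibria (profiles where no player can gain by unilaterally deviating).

This game has no pure Nash equilibrium.

Side A against Concede: payoffs 5, 6, 4 → best response Push.
Side A against Hold: payoffs 5, 2, 8 → best response Walk.
Side A against Push: payoffs 7, 2, 8 → best response Walk.
Side A against Walk: payoffs 6, 7, 2 → best response Push.
Side B against Hold: payoffs 9, 1, 6, 0 → best response Concede.
Side B against Push: payoffs 0, 8, 1, 3 → best response Hold.
Side B against Walk: payoffs 8, 5, 1, 3 → best response Concede.
No profile is a mutual best response for all players.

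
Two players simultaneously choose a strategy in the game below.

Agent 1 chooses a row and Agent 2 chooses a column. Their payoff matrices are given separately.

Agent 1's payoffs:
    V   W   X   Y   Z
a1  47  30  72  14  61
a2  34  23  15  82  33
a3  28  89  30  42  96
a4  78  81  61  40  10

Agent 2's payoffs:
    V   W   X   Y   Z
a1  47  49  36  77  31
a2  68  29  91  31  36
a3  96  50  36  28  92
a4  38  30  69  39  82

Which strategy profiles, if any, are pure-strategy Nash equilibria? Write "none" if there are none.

Check each profile: it is a Nash equilibrium iff no player can strictly gain by switching unilaterally.
(a1, V): Agent 1 can switch to a4 (47 → 78). Not NE.
(a1, W): Agent 1 can switch to a3 (30 → 89). Not NE.
(a1, X): Agent 2 can switch to V (36 → 47). Not NE.
(a1, Y): Agent 1 can switch to a2 (14 → 82). Not NE.
(a1, Z): Agent 1 can switch to a3 (61 → 96). Not NE.
(a2, V): Agent 1 can switch to a1 (34 → 47). Not NE.
(a2, W): Agent 1 can switch to a1 (23 → 30). Not NE.
(a2, X): Agent 1 can switch to a1 (15 → 72). Not NE.
(a2, Y): Agent 2 can switch to V (31 → 68). Not NE.
(a2, Z): Agent 1 can switch to a1 (33 → 61). Not NE.
(The remaining 10 profiles each have a profitable deviation by the same check.)

No pure-strategy Nash equilibrium.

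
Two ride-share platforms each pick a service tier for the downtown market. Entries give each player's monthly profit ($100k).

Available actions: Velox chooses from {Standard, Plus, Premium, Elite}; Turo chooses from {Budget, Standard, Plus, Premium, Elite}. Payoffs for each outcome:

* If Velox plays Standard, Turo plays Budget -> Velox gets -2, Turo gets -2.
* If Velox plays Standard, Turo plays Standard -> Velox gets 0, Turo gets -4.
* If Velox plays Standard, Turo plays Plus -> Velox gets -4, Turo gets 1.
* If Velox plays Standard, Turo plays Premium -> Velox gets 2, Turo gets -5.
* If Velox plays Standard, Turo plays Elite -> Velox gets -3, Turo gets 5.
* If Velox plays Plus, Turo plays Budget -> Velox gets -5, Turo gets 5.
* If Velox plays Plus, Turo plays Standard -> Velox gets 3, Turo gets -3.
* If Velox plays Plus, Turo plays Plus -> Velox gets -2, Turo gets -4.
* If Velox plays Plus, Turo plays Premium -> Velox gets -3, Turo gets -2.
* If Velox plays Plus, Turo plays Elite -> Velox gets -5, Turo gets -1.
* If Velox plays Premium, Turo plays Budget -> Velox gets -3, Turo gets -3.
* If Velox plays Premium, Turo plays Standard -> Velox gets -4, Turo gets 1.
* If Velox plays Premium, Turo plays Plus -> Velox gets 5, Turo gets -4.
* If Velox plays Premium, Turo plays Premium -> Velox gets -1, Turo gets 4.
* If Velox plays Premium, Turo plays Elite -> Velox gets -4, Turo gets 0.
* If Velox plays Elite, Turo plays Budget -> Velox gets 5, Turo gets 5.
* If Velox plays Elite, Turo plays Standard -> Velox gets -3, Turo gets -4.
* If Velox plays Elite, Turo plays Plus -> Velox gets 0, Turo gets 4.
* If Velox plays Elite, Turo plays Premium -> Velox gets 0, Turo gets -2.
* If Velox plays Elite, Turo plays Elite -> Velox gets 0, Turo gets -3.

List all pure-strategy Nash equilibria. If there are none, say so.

(Elite, Budget)

(Standard, Budget): Velox can switch to Elite (-2 → 5). Not NE.
(Standard, Standard): Velox can switch to Plus (0 → 3). Not NE.
(Standard, Plus): Velox can switch to Plus (-4 → -2). Not NE.
(Standard, Premium): Turo can switch to Budget (-5 → -2). Not NE.
(Standard, Elite): Velox can switch to Elite (-3 → 0). Not NE.
(Plus, Budget): Velox can switch to Standard (-5 → -2). Not NE.
(Plus, Standard): Turo can switch to Budget (-3 → 5). Not NE.
(Plus, Plus): Velox can switch to Premium (-2 → 5). Not NE.
(Elite, Budget): Velox gets 5, best alternative -2; Turo gets 5, best alternative 4. No profitable deviation — NE.
(The remaining 11 profiles each have a profitable deviation by the same check.)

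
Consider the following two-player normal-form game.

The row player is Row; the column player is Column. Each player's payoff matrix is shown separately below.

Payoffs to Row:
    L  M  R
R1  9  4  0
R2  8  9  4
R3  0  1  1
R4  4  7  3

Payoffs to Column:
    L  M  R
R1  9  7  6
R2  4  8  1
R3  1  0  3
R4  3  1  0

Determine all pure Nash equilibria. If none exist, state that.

Row against L: payoffs 9, 8, 0, 4 → best response R1.
Row against M: payoffs 4, 9, 1, 7 → best response R2.
Row against R: payoffs 0, 4, 1, 3 → best response R2.
Column against R1: payoffs 9, 7, 6 → best response L.
Column against R2: payoffs 4, 8, 1 → best response M.
Column against R3: payoffs 1, 0, 3 → best response R.
Column against R4: payoffs 3, 1, 0 → best response L.
Mutual best responses: (R1, L); (R2, M).

(R1, L) and (R2, M)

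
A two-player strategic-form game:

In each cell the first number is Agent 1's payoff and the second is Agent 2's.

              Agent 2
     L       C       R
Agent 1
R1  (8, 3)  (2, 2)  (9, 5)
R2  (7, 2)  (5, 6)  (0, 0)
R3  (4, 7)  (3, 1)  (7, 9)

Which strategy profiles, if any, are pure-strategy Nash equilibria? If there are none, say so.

Agent 1 against L: payoffs 8, 7, 4 → best response R1.
Agent 1 against C: payoffs 2, 5, 3 → best response R2.
Agent 1 against R: payoffs 9, 0, 7 → best response R1.
Agent 2 against R1: payoffs 3, 2, 5 → best response R.
Agent 2 against R2: payoffs 2, 6, 0 → best response C.
Agent 2 against R3: payoffs 7, 1, 9 → best response R.
Mutual best responses: (R1, R); (R2, C).

Pure-strategy Nash equilibria: (R1, R), (R2, C)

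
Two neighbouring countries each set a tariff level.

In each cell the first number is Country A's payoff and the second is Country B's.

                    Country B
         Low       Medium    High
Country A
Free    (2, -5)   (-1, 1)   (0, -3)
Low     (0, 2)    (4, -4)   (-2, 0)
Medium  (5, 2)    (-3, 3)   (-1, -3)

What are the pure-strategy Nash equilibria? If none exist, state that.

Country A against Low: payoffs 2, 0, 5 → best response Medium.
Country A against Medium: payoffs -1, 4, -3 → best response Low.
Country A against High: payoffs 0, -2, -1 → best response Free.
Country B against Free: payoffs -5, 1, -3 → best response Medium.
Country B against Low: payoffs 2, -4, 0 → best response Low.
Country B against Medium: payoffs 2, 3, -3 → best response Medium.
No profile is a mutual best response for all players.

No pure-strategy Nash equilibrium.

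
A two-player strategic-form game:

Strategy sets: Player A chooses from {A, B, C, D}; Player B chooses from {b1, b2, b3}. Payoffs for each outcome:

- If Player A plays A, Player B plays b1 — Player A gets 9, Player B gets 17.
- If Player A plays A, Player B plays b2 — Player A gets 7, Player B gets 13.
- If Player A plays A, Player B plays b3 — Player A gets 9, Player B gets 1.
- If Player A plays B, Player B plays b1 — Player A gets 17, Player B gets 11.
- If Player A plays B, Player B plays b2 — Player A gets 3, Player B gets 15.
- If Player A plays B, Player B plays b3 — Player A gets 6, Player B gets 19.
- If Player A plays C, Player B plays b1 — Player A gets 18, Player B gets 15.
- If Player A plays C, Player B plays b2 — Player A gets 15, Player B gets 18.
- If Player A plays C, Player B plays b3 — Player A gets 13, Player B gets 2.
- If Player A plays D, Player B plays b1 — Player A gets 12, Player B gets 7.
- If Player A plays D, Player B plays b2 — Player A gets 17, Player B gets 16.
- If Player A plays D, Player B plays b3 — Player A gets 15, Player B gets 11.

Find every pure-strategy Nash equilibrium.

(A, b1): Player A can switch to B (9 → 17). Not NE.
(A, b2): Player A can switch to C (7 → 15). Not NE.
(A, b3): Player A can switch to C (9 → 13). Not NE.
(B, b1): Player A can switch to C (17 → 18). Not NE.
(B, b2): Player A can switch to A (3 → 7). Not NE.
(B, b3): Player A can switch to A (6 → 9). Not NE.
(C, b1): Player B can switch to b2 (15 → 18). Not NE.
(C, b2): Player A can switch to D (15 → 17). Not NE.
(C, b3): Player A can switch to D (13 → 15). Not NE.
(D, b1): Player A can switch to B (12 → 17). Not NE.
(D, b2): Player A gets 17, best alternative 15; Player B gets 16, best alternative 11. No profitable deviation — NE.
(D, b3): Player B can switch to b2 (11 → 16). Not NE.

The unique pure-strategy Nash equilibrium is (D, b2).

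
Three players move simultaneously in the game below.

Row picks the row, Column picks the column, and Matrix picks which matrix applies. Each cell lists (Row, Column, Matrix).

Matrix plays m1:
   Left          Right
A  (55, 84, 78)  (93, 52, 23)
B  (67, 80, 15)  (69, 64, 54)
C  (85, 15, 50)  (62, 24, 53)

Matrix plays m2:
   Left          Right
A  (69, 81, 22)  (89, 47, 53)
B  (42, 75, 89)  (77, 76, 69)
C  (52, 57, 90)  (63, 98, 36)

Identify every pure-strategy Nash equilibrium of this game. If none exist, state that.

Mark each player's best response to every combination of opponents' strategies; a profile where every player is best-responding is a pure Nash equilibrium.
Row against (Left, m1): payoffs 55, 67, 85 → best response C.
Row against (Left, m2): payoffs 69, 42, 52 → best response A.
Row against (Right, m1): payoffs 93, 69, 62 → best response A.
Row against (Right, m2): payoffs 89, 77, 63 → best response A.
Column against (A, m1): payoffs 84, 52 → best response Left.
Column against (A, m2): payoffs 81, 47 → best response Left.
Column against (B, m1): payoffs 80, 64 → best response Left.
Column against (B, m2): payoffs 75, 76 → best response Right.
Column against (C, m1): payoffs 15, 24 → best response Right.
Column against (C, m2): payoffs 57, 98 → best response Right.
Matrix against (A, Left): payoffs 78, 22 → best response m1.
Matrix against (A, Right): payoffs 23, 53 → best response m2.
Matrix against (B, Left): payoffs 15, 89 → best response m2.
Matrix against (B, Right): payoffs 54, 69 → best response m2.
Matrix against (C, Left): payoffs 50, 90 → best response m2.
Matrix against (C, Right): payoffs 53, 36 → best response m1.
No profile is a mutual best response for all players.

This game has no pure Nash equilibrium.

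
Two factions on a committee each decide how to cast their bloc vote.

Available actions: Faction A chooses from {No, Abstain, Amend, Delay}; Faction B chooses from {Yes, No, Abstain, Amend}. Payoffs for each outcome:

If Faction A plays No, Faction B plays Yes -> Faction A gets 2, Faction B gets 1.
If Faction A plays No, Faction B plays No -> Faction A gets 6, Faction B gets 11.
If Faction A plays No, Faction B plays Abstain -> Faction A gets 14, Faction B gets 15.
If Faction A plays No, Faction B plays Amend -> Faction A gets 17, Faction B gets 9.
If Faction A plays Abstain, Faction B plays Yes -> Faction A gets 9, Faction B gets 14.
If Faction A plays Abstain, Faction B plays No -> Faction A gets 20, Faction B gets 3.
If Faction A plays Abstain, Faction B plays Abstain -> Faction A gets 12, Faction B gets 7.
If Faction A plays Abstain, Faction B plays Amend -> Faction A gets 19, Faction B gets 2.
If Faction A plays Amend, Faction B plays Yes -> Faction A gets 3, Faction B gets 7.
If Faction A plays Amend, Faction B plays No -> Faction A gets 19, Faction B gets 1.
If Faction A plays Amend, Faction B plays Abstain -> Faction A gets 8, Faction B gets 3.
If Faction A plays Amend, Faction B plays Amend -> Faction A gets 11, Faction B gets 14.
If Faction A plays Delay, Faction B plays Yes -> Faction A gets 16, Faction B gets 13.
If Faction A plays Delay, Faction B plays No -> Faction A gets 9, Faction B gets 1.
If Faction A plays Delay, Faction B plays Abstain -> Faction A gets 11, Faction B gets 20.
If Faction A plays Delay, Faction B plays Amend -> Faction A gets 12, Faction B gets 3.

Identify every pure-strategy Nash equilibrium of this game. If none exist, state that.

Pure NE: (No, Abstain)

(No, Yes): Faction A can switch to Abstain (2 → 9). Not NE.
(No, No): Faction A can switch to Abstain (6 → 20). Not NE.
(No, Abstain): Faction A gets 14, best alternative 12; Faction B gets 15, best alternative 11. No profitable deviation — NE.
(No, Amend): Faction A can switch to Abstain (17 → 19). Not NE.
(Abstain, Yes): Faction A can switch to Delay (9 → 16). Not NE.
(Abstain, No): Faction B can switch to Yes (3 → 14). Not NE.
(Abstain, Abstain): Faction A can switch to No (12 → 14). Not NE.
(Abstain, Amend): Faction B can switch to Yes (2 → 14). Not NE.
(Amend, Yes): Faction A can switch to Abstain (3 → 9). Not NE.
(Amend, No): Faction A can switch to Abstain (19 → 20). Not NE.
(Amend, Abstain): Faction A can switch to No (8 → 14). Not NE.
(The remaining 5 profiles each have a profitable deviation by the same check.)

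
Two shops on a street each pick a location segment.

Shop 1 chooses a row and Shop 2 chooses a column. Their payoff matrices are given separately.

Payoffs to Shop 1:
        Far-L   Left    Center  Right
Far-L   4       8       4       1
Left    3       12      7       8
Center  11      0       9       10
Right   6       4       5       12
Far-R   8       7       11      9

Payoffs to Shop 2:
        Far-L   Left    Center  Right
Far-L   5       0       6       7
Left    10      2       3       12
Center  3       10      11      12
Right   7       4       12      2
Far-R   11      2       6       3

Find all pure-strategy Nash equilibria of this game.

Mark each player's best response to every combination of opponents' strategies; a profile where every player is best-responding is a pure Nash equilibrium.
Shop 1 against Far-L: payoffs 4, 3, 11, 6, 8 → best response Center.
Shop 1 against Left: payoffs 8, 12, 0, 4, 7 → best response Left.
Shop 1 against Center: payoffs 4, 7, 9, 5, 11 → best response Far-R.
Shop 1 against Right: payoffs 1, 8, 10, 12, 9 → best response Right.
Shop 2 against Far-L: payoffs 5, 0, 6, 7 → best response Right.
Shop 2 against Left: payoffs 10, 2, 3, 12 → best response Right.
Shop 2 against Center: payoffs 3, 10, 11, 12 → best response Right.
Shop 2 against Right: payoffs 7, 4, 12, 2 → best response Center.
Shop 2 against Far-R: payoffs 11, 2, 6, 3 → best response Far-L.
No profile is a mutual best response for all players.

There is no pure-strategy Nash equilibrium.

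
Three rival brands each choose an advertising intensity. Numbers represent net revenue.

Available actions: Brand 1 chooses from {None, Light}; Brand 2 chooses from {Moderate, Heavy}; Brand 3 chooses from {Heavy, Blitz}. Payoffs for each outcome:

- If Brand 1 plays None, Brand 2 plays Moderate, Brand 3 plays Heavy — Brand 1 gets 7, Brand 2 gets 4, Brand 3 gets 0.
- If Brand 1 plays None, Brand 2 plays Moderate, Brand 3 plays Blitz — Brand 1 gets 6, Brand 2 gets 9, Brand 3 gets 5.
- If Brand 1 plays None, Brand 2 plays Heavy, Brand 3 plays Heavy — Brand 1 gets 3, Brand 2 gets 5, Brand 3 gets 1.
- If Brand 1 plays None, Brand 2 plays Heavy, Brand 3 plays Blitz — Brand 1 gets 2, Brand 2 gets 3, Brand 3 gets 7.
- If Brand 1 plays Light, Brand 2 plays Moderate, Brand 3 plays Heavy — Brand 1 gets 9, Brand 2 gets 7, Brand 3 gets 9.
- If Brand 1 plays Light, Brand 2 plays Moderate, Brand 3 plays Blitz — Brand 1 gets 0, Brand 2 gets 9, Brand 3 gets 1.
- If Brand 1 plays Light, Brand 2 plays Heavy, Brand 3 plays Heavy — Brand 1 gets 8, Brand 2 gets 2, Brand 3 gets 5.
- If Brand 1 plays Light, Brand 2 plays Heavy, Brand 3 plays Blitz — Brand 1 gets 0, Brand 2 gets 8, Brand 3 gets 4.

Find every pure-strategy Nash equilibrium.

(None, Moderate, Blitz) and (Light, Moderate, Heavy)

Brand 1 against (Moderate, Heavy): payoffs 7, 9 → best response Light.
Brand 1 against (Moderate, Blitz): payoffs 6, 0 → best response None.
Brand 1 against (Heavy, Heavy): payoffs 3, 8 → best response Light.
Brand 1 against (Heavy, Blitz): payoffs 2, 0 → best response None.
Brand 2 against (None, Heavy): payoffs 4, 5 → best response Heavy.
Brand 2 against (None, Blitz): payoffs 9, 3 → best response Moderate.
Brand 2 against (Light, Heavy): payoffs 7, 2 → best response Moderate.
Brand 2 against (Light, Blitz): payoffs 9, 8 → best response Moderate.
Brand 3 against (None, Moderate): payoffs 0, 5 → best response Blitz.
Brand 3 against (None, Heavy): payoffs 1, 7 → best response Blitz.
Brand 3 against (Light, Moderate): payoffs 9, 1 → best response Heavy.
Brand 3 against (Light, Heavy): payoffs 5, 4 → best response Heavy.
Mutual best responses: (None, Moderate, Blitz); (Light, Moderate, Heavy).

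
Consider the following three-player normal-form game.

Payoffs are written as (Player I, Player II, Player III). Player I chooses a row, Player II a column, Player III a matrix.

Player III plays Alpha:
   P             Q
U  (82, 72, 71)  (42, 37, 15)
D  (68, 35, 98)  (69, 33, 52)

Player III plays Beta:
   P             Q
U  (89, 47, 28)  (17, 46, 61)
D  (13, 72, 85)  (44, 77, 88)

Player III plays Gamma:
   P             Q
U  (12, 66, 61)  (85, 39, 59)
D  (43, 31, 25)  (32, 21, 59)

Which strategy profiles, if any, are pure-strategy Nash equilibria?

The pure Nash equilibria are (U, P, Alpha); (D, Q, Beta).

For each strategy profile, look for a profitable unilateral deviation.
(U, P, Alpha): Player I gets 82, best alternative 68; Player II gets 72, best alternative 37; Player III gets 71, best alternative 61. No profitable deviation — NE.
(U, P, Beta): Player III can switch to Alpha (28 → 71). Not NE.
(U, P, Gamma): Player I can switch to D (12 → 43). Not NE.
(U, Q, Alpha): Player I can switch to D (42 → 69). Not NE.
(U, Q, Beta): Player I can switch to D (17 → 44). Not NE.
(U, Q, Gamma): Player II can switch to P (39 → 66). Not NE.
(D, P, Alpha): Player I can switch to U (68 → 82). Not NE.
(D, P, Beta): Player I can switch to U (13 → 89). Not NE.
(D, P, Gamma): Player III can switch to Alpha (25 → 98). Not NE.
(D, Q, Alpha): Player II can switch to P (33 → 35). Not NE.
(D, Q, Beta): Player I gets 44, best alternative 17; Player II gets 77, best alternative 72; Player III gets 88, best alternative 59. No profitable deviation — NE.
(D, Q, Gamma): Player I can switch to U (32 → 85). Not NE.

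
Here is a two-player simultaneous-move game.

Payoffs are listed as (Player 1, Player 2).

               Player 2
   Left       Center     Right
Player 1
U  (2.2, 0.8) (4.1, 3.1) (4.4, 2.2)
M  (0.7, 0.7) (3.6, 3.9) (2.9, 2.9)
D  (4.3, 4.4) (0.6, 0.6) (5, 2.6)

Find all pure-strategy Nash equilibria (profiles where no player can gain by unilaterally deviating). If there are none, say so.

The pure Nash equilibria are (U, Center) and (D, Left).

For each player, find the best response to each opponent profile; mutual best responses are the pure NE.
Player 1 against Left: payoffs 2.2, 0.7, 4.3 → best response D.
Player 1 against Center: payoffs 4.1, 3.6, 0.6 → best response U.
Player 1 against Right: payoffs 4.4, 2.9, 5 → best response D.
Player 2 against U: payoffs 0.8, 3.1, 2.2 → best response Center.
Player 2 against M: payoffs 0.7, 3.9, 2.9 → best response Center.
Player 2 against D: payoffs 4.4, 0.6, 2.6 → best response Left.
Mutual best responses: (U, Center); (D, Left).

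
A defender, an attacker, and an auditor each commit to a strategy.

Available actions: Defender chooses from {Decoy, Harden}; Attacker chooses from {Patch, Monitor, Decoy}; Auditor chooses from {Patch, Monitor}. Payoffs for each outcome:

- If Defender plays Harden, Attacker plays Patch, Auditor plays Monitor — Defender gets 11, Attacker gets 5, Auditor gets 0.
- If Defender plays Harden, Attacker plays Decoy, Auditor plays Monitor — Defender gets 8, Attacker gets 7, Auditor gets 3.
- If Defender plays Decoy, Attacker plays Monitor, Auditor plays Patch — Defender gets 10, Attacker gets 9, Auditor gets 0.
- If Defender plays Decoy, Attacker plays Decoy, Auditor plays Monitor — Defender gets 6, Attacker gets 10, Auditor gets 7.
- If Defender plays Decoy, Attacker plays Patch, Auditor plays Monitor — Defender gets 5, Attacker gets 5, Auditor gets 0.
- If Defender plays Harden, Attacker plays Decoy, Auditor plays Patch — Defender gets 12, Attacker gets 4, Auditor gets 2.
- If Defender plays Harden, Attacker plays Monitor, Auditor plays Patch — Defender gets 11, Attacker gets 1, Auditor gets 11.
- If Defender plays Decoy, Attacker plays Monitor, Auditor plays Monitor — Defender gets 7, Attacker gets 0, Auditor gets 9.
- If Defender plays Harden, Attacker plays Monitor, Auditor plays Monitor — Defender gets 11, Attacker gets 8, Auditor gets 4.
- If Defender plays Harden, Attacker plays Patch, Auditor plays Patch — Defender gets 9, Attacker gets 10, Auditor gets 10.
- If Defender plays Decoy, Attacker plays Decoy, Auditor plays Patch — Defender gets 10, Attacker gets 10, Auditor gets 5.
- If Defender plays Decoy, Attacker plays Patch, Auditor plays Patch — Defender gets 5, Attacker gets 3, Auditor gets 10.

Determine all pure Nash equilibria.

(Harden, Patch, Patch)

Defender against (Patch, Patch): payoffs 5, 9 → best response Harden.
Defender against (Patch, Monitor): payoffs 5, 11 → best response Harden.
Defender against (Monitor, Patch): payoffs 10, 11 → best response Harden.
Defender against (Monitor, Monitor): payoffs 7, 11 → best response Harden.
Defender against (Decoy, Patch): payoffs 10, 12 → best response Harden.
Defender against (Decoy, Monitor): payoffs 6, 8 → best response Harden.
Attacker against (Decoy, Patch): payoffs 3, 9, 10 → best response Decoy.
Attacker against (Decoy, Monitor): payoffs 5, 0, 10 → best response Decoy.
Attacker against (Harden, Patch): payoffs 10, 1, 4 → best response Patch.
Attacker against (Harden, Monitor): payoffs 5, 8, 7 → best response Monitor.
Auditor against (Decoy, Patch): payoffs 10, 0 → best response Patch.
Auditor against (Decoy, Monitor): payoffs 0, 9 → best response Monitor.
Auditor against (Decoy, Decoy): payoffs 5, 7 → best response Monitor.
Auditor against (Harden, Patch): payoffs 10, 0 → best response Patch.
Auditor against (Harden, Monitor): payoffs 11, 4 → best response Patch.
Auditor against (Harden, Decoy): payoffs 2, 3 → best response Monitor.
Mutual best responses: (Harden, Patch, Patch).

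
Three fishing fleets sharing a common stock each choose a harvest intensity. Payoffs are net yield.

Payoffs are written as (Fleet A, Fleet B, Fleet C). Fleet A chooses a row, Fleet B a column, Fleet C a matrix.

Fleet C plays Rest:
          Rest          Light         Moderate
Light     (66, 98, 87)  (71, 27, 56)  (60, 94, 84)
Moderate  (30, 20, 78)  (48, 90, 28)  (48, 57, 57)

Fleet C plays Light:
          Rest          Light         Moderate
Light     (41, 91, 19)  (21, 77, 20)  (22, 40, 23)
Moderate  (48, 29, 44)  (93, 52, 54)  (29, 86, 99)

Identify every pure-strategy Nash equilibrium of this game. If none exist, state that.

Check each profile: it is a Nash equilibrium iff no player can strictly gain by switching unilaterally.
(Light, Rest, Rest): Fleet A gets 66, best alternative 30; Fleet B gets 98, best alternative 94; Fleet C gets 87, best alternative 19. No profitable deviation — NE.
(Light, Rest, Light): Fleet A can switch to Moderate (41 → 48). Not NE.
(Light, Light, Rest): Fleet B can switch to Rest (27 → 98). Not NE.
(Light, Light, Light): Fleet A can switch to Moderate (21 → 93). Not NE.
(Light, Moderate, Rest): Fleet B can switch to Rest (94 → 98). Not NE.
(Light, Moderate, Light): Fleet A can switch to Moderate (22 → 29). Not NE.
(Moderate, Rest, Rest): Fleet A can switch to Light (30 → 66). Not NE.
(Moderate, Rest, Light): Fleet B can switch to Light (29 → 52). Not NE.
(Moderate, Light, Rest): Fleet A can switch to Light (48 → 71). Not NE.
(Moderate, Moderate, Light): Fleet A gets 29, best alternative 22; Fleet B gets 86, best alternative 52; Fleet C gets 99, best alternative 57. No profitable deviation — NE.
(The remaining 2 profiles each have a profitable deviation by the same check.)

The pure Nash equilibria are (Light, Rest, Rest); (Moderate, Moderate, Light).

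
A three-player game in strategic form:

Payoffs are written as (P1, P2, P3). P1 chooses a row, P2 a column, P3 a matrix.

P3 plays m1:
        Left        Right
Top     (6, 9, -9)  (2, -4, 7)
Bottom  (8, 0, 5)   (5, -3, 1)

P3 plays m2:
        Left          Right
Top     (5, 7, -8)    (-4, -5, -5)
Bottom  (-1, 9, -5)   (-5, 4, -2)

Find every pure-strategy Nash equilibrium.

The pure Nash equilibria are (Top, Left, m2), (Bottom, Left, m1).

(Top, Left, m1): P1 can switch to Bottom (6 → 8). Not NE.
(Top, Left, m2): P1 gets 5, best alternative -1; P2 gets 7, best alternative -5; P3 gets -8, best alternative -9. No profitable deviation — NE.
(Top, Right, m1): P1 can switch to Bottom (2 → 5). Not NE.
(Top, Right, m2): P2 can switch to Left (-5 → 7). Not NE.
(Bottom, Left, m1): P1 gets 8, best alternative 6; P2 gets 0, best alternative -3; P3 gets 5, best alternative -5. No profitable deviation — NE.
(Bottom, Left, m2): P1 can switch to Top (-1 → 5). Not NE.
(Bottom, Right, m1): P2 can switch to Left (-3 → 0). Not NE.
(Bottom, Right, m2): P1 can switch to Top (-5 → -4). Not NE.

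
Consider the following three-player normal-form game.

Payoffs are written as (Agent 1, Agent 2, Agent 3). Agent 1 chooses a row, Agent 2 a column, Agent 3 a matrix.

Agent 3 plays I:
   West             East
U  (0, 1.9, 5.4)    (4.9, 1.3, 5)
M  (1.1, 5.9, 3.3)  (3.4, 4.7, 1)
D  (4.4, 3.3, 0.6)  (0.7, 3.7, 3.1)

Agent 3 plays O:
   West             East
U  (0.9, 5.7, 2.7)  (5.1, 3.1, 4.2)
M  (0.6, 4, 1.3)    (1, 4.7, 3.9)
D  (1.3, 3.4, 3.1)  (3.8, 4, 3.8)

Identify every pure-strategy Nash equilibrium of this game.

No pure-strategy Nash equilibrium.

(U, West, I): Agent 1 can switch to M (0 → 1.1). Not NE.
(U, West, O): Agent 1 can switch to D (0.9 → 1.3). Not NE.
(U, East, I): Agent 2 can switch to West (1.3 → 1.9). Not NE.
(U, East, O): Agent 2 can switch to West (3.1 → 5.7). Not NE.
(M, West, I): Agent 1 can switch to D (1.1 → 4.4). Not NE.
(M, West, O): Agent 1 can switch to U (0.6 → 0.9). Not NE.
(The remaining 6 profiles each have a profitable deviation by the same check.)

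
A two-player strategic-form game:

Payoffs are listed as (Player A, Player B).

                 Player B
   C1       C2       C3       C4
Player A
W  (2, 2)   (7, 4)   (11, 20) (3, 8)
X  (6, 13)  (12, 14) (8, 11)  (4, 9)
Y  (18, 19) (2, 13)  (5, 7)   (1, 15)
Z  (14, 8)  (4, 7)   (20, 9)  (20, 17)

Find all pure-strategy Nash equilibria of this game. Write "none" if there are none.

(W, C1): Player A can switch to X (2 → 6). Not NE.
(W, C2): Player A can switch to X (7 → 12). Not NE.
(W, C3): Player A can switch to Z (11 → 20). Not NE.
(W, C4): Player A can switch to X (3 → 4). Not NE.
(X, C1): Player A can switch to Y (6 → 18). Not NE.
(X, C2): Player A gets 12, best alternative 7; Player B gets 14, best alternative 13. No profitable deviation — NE.
(X, C3): Player A can switch to W (8 → 11). Not NE.
(X, C4): Player A can switch to Z (4 → 20). Not NE.
(Y, C1): Player A gets 18, best alternative 14; Player B gets 19, best alternative 15. No profitable deviation — NE.
(Y, C2): Player A can switch to W (2 → 7). Not NE.
(Y, C3): Player A can switch to W (5 → 11). Not NE.
(Y, C4): Player A can switch to W (1 → 3). Not NE.
(Z, C4): Player A gets 20, best alternative 4; Player B gets 17, best alternative 9. No profitable deviation — NE.
(The remaining 3 profiles each have a profitable deviation by the same check.)

The pure Nash equilibria are (X, C2); (Y, C1); (Z, C4).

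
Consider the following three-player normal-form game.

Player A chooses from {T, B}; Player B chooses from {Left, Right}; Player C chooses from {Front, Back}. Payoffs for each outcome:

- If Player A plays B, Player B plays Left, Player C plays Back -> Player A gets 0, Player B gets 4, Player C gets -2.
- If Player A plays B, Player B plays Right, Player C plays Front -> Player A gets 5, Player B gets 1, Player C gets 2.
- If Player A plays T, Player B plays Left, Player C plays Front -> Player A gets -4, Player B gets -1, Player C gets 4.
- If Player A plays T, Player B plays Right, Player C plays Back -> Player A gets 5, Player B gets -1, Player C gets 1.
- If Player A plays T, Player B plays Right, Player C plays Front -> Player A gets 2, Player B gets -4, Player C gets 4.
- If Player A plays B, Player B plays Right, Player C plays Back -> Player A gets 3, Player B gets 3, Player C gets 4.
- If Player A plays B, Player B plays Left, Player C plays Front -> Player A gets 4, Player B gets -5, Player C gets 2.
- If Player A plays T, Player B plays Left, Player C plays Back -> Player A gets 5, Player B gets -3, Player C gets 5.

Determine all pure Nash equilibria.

No pure-strategy Nash equilibrium.

Mark each player's best response to every combination of opponents' strategies; a profile where every player is best-responding is a pure Nash equilibrium.
Player A against (Left, Front): payoffs -4, 4 → best response B.
Player A against (Left, Back): payoffs 5, 0 → best response T.
Player A against (Right, Front): payoffs 2, 5 → best response B.
Player A against (Right, Back): payoffs 5, 3 → best response T.
Player B against (T, Front): payoffs -1, -4 → best response Left.
Player B against (T, Back): payoffs -3, -1 → best response Right.
Player B against (B, Front): payoffs -5, 1 → best response Right.
Player B against (B, Back): payoffs 4, 3 → best response Left.
Player C against (T, Left): payoffs 4, 5 → best response Back.
Player C against (T, Right): payoffs 4, 1 → best response Front.
Player C against (B, Left): payoffs 2, -2 → best response Front.
Player C against (B, Right): payoffs 2, 4 → best response Back.
No profile is a mutual best response for all players.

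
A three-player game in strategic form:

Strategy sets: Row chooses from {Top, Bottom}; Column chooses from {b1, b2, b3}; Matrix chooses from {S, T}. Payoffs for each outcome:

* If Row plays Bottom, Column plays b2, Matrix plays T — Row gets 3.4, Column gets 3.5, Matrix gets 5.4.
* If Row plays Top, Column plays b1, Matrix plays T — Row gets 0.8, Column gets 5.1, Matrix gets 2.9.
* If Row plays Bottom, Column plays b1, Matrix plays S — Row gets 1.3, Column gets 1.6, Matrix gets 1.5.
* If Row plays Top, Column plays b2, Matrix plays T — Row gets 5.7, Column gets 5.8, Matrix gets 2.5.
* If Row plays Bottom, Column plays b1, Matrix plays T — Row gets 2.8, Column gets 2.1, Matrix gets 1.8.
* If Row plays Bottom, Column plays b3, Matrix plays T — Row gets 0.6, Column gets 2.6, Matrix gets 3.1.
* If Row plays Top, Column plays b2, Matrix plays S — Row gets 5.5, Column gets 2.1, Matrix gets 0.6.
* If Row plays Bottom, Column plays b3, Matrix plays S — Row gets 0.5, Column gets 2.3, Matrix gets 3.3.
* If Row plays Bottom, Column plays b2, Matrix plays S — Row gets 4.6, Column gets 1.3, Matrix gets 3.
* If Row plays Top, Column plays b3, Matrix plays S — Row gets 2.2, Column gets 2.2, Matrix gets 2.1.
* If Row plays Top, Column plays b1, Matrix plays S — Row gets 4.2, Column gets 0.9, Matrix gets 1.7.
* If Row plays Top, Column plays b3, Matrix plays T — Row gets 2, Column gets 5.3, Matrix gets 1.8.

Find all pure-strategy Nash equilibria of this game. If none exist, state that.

Check each profile: it is a Nash equilibrium iff no player can strictly gain by switching unilaterally.
(Top, b1, S): Column can switch to b2 (0.9 → 2.1). Not NE.
(Top, b1, T): Row can switch to Bottom (0.8 → 2.8). Not NE.
(Top, b2, S): Column can switch to b3 (2.1 → 2.2). Not NE.
(Top, b2, T): Row gets 5.7, best alternative 3.4; Column gets 5.8, best alternative 5.3; Matrix gets 2.5, best alternative 0.6. No profitable deviation — NE.
(Top, b3, S): Row gets 2.2, best alternative 0.5; Column gets 2.2, best alternative 2.1; Matrix gets 2.1, best alternative 1.8. No profitable deviation — NE.
(Top, b3, T): Column can switch to b2 (5.3 → 5.8). Not NE.
(Bottom, b1, S): Row can switch to Top (1.3 → 4.2). Not NE.
(Bottom, b1, T): Column can switch to b2 (2.1 → 3.5). Not NE.
(Bottom, b2, S): Row can switch to Top (4.6 → 5.5). Not NE.
(Bottom, b2, T): Row can switch to Top (3.4 → 5.7). Not NE.
(Bottom, b3, S): Row can switch to Top (0.5 → 2.2). Not NE.
(Bottom, b3, T): Row can switch to Top (0.6 → 2). Not NE.

(Top, b2, T) and (Top, b3, S)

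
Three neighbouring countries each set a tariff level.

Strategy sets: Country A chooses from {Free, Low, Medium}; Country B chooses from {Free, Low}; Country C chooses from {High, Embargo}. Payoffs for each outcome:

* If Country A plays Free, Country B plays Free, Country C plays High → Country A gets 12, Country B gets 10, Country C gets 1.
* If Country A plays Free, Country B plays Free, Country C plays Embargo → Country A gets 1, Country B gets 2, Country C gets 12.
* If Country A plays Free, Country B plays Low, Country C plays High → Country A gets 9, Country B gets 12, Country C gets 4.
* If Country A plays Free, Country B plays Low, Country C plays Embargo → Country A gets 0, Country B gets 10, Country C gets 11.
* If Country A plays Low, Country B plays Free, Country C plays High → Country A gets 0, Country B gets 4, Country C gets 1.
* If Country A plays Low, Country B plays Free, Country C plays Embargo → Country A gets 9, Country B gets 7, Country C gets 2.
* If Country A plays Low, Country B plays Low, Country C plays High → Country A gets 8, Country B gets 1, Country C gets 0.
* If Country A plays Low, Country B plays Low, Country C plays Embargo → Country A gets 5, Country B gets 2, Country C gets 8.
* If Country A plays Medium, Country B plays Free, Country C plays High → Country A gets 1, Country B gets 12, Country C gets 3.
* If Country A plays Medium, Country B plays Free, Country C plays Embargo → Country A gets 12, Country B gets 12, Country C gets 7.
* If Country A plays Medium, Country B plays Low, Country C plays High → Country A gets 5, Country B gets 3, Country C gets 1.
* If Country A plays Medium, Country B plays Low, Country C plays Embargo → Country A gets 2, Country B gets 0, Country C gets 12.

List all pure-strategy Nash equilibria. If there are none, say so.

(Free, Free, High): Country B can switch to Low (10 → 12). Not NE.
(Free, Free, Embargo): Country A can switch to Low (1 → 9). Not NE.
(Free, Low, High): Country C can switch to Embargo (4 → 11). Not NE.
(Free, Low, Embargo): Country A can switch to Low (0 → 5). Not NE.
(Low, Free, High): Country A can switch to Free (0 → 12). Not NE.
(Low, Free, Embargo): Country A can switch to Medium (9 → 12). Not NE.
(Low, Low, High): Country A can switch to Free (8 → 9). Not NE.
(Low, Low, Embargo): Country B can switch to Free (2 → 7). Not NE.
(Medium, Free, Embargo): Country A gets 12, best alternative 9; Country B gets 12, best alternative 0; Country C gets 7, best alternative 3. No profitable deviation — NE.
(The remaining 3 profiles each have a profitable deviation by the same check.)

Pure NE: (Medium, Free, Embargo)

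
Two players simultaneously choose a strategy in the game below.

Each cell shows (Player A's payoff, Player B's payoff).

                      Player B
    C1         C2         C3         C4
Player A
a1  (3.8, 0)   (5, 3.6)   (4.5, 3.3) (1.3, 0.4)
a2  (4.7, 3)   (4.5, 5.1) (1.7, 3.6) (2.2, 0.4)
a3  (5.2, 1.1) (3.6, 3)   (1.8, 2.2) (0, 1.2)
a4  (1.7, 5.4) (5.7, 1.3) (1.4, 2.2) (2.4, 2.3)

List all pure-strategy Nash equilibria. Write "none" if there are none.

Player A against C1: payoffs 3.8, 4.7, 5.2, 1.7 → best response a3.
Player A against C2: payoffs 5, 4.5, 3.6, 5.7 → best response a4.
Player A against C3: payoffs 4.5, 1.7, 1.8, 1.4 → best response a1.
Player A against C4: payoffs 1.3, 2.2, 0, 2.4 → best response a4.
Player B against a1: payoffs 0, 3.6, 3.3, 0.4 → best response C2.
Player B against a2: payoffs 3, 5.1, 3.6, 0.4 → best response C2.
Player B against a3: payoffs 1.1, 3, 2.2, 1.2 → best response C2.
Player B against a4: payoffs 5.4, 1.3, 2.2, 2.3 → best response C1.
No profile is a mutual best response for all players.

none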